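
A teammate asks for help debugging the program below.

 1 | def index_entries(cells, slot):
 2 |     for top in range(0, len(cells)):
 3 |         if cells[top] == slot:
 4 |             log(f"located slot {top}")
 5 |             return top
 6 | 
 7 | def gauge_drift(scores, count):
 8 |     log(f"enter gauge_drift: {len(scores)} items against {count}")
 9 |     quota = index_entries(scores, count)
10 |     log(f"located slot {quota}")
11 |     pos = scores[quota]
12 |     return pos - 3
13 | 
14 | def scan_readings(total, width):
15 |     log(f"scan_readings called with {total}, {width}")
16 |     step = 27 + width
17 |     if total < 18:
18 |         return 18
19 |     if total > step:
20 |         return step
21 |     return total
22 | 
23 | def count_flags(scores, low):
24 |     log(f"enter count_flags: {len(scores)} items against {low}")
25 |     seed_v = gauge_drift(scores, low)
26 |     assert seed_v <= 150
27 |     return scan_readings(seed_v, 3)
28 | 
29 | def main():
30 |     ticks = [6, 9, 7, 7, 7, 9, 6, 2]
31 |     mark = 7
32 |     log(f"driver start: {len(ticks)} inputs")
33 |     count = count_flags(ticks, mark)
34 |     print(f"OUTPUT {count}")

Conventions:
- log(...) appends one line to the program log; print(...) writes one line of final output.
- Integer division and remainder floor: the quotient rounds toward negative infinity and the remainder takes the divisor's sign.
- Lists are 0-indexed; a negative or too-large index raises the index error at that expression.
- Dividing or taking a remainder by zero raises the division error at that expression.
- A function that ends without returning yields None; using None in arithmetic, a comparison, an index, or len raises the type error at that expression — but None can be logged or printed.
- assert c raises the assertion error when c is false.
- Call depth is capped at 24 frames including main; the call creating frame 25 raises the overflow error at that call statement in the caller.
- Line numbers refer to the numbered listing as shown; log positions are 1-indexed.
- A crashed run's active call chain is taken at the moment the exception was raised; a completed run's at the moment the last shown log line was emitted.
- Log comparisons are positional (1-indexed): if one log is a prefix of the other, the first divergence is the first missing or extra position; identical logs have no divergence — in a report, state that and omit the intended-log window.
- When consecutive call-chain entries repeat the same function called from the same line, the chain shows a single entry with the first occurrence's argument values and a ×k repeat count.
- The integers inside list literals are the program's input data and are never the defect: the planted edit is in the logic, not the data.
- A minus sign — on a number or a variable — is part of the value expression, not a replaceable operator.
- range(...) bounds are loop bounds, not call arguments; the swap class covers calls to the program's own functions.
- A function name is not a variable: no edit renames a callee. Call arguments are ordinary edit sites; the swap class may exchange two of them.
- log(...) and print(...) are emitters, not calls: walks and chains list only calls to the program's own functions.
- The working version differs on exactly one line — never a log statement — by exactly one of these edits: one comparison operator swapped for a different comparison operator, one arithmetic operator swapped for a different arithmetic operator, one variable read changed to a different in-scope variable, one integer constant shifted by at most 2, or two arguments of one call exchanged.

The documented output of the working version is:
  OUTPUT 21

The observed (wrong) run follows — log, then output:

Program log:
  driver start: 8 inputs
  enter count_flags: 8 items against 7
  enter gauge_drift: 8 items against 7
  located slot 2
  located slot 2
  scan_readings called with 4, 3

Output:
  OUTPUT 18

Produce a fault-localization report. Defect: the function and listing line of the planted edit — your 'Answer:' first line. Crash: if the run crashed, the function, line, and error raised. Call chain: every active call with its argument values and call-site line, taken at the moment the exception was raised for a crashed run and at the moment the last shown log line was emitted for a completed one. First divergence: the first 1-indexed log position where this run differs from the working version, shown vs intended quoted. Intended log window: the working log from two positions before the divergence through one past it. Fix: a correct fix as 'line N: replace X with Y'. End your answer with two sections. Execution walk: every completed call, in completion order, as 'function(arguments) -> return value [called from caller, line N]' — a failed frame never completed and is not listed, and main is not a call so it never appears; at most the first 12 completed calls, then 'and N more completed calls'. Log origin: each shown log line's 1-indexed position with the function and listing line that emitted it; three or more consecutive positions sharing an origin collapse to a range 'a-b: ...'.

Answer: the defect is in gauge_drift at line 12.
Core observation: Everything matches until log position 6, which reads 'scan_readings called with 4, 3' in place of 'scan_readings called with 21, 3'.
Call chain: main -> count_flags([6, 9, 7, 7, 7, 9, 6, 2], 7) (called at line 33) -> scan_readings(4, 3) (called at line 27).
First divergence: position 6 — shown 'scan_readings called with 4, 3', intended 'scan_readings called with 21, 3'.
Intended log window:
  4: located slot 2
  5: located slot 2
  6: scan_readings called with 21, 3
Execution walk:
  index_entries([6, 9, 7, 7, 7, 9, 6, 2], 7) -> 2  [called from gauge_drift, line 9]
  gauge_drift([6, 9, 7, 7, 7, 9, 6, 2], 7) -> 4  [called from count_flags, line 25]
  scan_readings(4, 3) -> 18  [called from count_flags, line 27]
  count_flags([6, 9, 7, 7, 7, 9, 6, 2], 7) -> 18  [called from main, line 33]
Origin of each log line:
  1: emitted by main (line 32)
  2: emitted by count_flags (line 24)
  3: emitted by gauge_drift (line 8)
  4: emitted by index_entries (line 4)
  5: emitted by gauge_drift (line 10)
  6: emitted by scan_readings (line 15)
A correct fix: line 12: replace `-` with `*`.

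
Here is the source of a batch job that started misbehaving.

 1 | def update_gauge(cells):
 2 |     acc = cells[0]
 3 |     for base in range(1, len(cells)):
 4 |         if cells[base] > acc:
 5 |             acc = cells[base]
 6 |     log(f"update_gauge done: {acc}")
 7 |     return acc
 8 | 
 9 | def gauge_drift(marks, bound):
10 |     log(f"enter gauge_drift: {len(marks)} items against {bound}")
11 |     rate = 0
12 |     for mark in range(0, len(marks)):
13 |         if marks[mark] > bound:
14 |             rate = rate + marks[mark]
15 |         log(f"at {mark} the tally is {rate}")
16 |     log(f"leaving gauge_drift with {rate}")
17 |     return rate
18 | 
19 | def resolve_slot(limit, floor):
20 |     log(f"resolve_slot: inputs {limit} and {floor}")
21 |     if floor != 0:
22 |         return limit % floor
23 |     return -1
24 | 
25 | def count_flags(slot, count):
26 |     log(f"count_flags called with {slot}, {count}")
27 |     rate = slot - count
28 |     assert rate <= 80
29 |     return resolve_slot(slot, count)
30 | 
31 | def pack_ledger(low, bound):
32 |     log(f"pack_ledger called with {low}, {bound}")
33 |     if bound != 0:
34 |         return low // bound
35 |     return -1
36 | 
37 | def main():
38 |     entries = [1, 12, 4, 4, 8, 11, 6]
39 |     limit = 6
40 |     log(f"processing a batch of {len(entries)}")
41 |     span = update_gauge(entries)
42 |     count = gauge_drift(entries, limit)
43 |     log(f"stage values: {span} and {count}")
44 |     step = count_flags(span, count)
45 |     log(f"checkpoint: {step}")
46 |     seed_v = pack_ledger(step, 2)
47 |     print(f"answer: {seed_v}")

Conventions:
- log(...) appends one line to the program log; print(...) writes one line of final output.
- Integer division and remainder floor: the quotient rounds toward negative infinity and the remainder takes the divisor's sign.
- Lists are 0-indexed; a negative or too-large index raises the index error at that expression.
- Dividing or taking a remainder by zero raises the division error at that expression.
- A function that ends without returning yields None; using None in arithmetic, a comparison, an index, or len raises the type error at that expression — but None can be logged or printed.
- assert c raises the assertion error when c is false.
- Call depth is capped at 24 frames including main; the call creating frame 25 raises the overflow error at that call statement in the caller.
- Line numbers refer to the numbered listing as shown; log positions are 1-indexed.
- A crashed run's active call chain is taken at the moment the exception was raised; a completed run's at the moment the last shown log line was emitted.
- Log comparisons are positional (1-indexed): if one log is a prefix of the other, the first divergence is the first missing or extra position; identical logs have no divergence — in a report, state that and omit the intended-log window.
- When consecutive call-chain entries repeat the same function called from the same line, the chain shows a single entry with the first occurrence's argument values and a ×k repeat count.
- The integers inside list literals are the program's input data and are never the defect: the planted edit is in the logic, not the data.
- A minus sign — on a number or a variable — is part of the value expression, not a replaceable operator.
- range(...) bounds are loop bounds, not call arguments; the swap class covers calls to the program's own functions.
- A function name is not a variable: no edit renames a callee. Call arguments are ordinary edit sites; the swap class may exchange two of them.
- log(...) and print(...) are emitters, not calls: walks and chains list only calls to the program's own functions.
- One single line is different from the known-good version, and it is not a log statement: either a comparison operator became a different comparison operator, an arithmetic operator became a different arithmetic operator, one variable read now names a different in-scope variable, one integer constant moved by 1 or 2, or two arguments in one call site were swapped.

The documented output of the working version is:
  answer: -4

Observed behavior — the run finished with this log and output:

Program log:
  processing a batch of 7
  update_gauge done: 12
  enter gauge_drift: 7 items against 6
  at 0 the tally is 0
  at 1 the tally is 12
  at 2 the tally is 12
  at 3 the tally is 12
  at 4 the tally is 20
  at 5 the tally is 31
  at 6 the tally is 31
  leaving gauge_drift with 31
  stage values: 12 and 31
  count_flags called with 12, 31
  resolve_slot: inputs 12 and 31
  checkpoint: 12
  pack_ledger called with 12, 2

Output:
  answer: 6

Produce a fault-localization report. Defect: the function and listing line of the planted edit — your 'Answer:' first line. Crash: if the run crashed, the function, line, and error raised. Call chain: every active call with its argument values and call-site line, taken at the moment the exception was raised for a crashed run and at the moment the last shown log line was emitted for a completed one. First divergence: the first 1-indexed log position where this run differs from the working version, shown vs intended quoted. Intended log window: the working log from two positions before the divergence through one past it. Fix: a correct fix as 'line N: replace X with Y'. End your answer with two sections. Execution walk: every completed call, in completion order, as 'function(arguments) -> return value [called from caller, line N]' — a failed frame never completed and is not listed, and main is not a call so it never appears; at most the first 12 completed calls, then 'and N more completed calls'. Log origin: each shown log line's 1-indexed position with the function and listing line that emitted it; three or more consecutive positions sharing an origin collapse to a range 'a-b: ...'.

Answer: the defect is in count_flags at line 29.
Core observation: The log first diverges at position 14: the faulty run prints 'resolve_slot: inputs 12 and 31' where the working version prints 'resolve_slot: inputs 12 and -19'.
Call chain: main -> pack_ledger(12, 2) (called at line 46).
First divergence: position 14 — the shown line 'resolve_slot: inputs 12 and 31' should read 'resolve_slot: inputs 12 and -19'.
Intended log window:
  12: stage values: 12 and 31
  13: count_flags called with 12, 31
  14: resolve_slot: inputs 12 and -19
  15: checkpoint: -7
Execution walk:
  update_gauge([1, 12, 4, 4, 8, 11, 6]) -> 12  [called from main, line 41]
  gauge_drift([1, 12, 4, 4, 8, 11, 6], 6) -> 31  [called from main, line 42]
  resolve_slot(12, 31) -> 12  [called from count_flags, line 29]
  count_flags(12, 31) -> 12  [called from main, line 44]
  pack_ledger(12, 2) -> 6  [called from main, line 46]
Log line origins:
  1 — main, line 40
  2 — update_gauge, line 6
  3 — gauge_drift, line 10
  4-10 — gauge_drift, line 15
  11 — gauge_drift, line 16
  12 — main, line 43
  13 — count_flags, line 26
  14 — resolve_slot, line 20
  15 — main, line 45
  16 — pack_ledger, line 32
A correct fix: line 29: replace `count` with `rate`.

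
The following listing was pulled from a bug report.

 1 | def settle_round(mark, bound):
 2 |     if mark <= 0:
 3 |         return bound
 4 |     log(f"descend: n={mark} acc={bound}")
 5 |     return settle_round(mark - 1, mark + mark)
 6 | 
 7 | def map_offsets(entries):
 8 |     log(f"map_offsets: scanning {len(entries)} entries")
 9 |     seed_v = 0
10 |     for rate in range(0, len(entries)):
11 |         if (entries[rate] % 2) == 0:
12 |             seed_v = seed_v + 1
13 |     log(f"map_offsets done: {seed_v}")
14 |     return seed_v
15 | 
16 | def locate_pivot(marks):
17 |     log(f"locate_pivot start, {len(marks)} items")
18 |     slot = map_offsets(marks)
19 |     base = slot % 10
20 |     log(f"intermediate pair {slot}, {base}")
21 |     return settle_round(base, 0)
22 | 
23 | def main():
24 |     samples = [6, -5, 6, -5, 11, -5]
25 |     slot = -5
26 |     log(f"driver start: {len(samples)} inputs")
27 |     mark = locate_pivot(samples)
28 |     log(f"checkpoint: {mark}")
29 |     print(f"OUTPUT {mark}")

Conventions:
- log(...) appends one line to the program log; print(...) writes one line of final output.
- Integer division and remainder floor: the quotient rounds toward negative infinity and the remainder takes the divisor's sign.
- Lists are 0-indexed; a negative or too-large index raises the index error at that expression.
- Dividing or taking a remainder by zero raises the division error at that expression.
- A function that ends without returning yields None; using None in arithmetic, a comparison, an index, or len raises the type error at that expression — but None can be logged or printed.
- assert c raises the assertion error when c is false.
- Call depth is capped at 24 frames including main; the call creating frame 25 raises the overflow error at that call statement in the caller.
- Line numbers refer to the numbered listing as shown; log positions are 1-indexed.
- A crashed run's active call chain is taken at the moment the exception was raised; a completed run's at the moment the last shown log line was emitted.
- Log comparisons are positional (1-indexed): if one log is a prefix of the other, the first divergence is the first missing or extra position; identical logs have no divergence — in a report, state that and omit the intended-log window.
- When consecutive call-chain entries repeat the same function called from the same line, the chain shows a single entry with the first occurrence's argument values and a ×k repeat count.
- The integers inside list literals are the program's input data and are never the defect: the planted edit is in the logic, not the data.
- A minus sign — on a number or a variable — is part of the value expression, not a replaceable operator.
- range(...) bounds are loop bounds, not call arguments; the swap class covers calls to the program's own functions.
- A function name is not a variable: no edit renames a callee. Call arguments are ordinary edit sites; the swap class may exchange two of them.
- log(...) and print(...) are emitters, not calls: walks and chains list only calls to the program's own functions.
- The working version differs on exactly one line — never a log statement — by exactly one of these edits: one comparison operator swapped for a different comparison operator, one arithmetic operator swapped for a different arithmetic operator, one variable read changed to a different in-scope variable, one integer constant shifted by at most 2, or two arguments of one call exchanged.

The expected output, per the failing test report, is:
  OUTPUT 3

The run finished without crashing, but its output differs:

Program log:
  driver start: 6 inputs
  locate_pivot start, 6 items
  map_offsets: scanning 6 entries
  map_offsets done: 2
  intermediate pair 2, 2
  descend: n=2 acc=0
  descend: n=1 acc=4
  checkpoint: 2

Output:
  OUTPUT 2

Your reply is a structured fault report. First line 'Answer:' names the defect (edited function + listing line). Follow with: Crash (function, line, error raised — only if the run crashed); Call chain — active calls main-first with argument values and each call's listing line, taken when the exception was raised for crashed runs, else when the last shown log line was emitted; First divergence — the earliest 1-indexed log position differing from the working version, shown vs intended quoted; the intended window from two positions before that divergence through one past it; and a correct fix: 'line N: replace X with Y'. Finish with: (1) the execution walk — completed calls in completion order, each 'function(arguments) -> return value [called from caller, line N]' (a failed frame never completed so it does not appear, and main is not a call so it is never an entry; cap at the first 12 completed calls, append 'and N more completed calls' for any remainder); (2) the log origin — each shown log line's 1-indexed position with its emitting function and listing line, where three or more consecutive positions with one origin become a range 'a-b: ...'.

Answer: the defect is in settle_round at line 5.
The tell: Log line 7 is where behavior first shows: 'descend: n=1 acc=4' appears instead of 'descend: n=1 acc=2'.
Call chain: main.
First divergence: position 7 — the shown line 'descend: n=1 acc=4' should read 'descend: n=1 acc=2'.
Intended log window:
  5: intermediate pair 2, 2
  6: descend: n=2 acc=0
  7: descend: n=1 acc=2
  8: checkpoint: 3
Execution walk:
  map_offsets([6, -5, 6, -5, 11, -5]) -> 2  [called from locate_pivot, line 18]
  settle_round(0, 2) -> 2  [called from settle_round, line 5]
  settle_round(1, 4) -> 2  [called from settle_round, line 5]
  settle_round(2, 0) -> 2  [called from locate_pivot, line 21]
  locate_pivot([6, -5, 6, -5, 11, -5]) -> 2  [called from main, line 27]
Log origins:
  1: emitted by main (line 26)
  2: emitted by locate_pivot (line 17)
  3: emitted by map_offsets (line 8)
  4: emitted by map_offsets (line 13)
  5: emitted by locate_pivot (line 20)
  6: emitted by settle_round (line 4)
  7: emitted by settle_round (line 4)
  8: emitted by main (line 28)
A correct fix: line 5: replace `mark + mark` with `bound + mark`.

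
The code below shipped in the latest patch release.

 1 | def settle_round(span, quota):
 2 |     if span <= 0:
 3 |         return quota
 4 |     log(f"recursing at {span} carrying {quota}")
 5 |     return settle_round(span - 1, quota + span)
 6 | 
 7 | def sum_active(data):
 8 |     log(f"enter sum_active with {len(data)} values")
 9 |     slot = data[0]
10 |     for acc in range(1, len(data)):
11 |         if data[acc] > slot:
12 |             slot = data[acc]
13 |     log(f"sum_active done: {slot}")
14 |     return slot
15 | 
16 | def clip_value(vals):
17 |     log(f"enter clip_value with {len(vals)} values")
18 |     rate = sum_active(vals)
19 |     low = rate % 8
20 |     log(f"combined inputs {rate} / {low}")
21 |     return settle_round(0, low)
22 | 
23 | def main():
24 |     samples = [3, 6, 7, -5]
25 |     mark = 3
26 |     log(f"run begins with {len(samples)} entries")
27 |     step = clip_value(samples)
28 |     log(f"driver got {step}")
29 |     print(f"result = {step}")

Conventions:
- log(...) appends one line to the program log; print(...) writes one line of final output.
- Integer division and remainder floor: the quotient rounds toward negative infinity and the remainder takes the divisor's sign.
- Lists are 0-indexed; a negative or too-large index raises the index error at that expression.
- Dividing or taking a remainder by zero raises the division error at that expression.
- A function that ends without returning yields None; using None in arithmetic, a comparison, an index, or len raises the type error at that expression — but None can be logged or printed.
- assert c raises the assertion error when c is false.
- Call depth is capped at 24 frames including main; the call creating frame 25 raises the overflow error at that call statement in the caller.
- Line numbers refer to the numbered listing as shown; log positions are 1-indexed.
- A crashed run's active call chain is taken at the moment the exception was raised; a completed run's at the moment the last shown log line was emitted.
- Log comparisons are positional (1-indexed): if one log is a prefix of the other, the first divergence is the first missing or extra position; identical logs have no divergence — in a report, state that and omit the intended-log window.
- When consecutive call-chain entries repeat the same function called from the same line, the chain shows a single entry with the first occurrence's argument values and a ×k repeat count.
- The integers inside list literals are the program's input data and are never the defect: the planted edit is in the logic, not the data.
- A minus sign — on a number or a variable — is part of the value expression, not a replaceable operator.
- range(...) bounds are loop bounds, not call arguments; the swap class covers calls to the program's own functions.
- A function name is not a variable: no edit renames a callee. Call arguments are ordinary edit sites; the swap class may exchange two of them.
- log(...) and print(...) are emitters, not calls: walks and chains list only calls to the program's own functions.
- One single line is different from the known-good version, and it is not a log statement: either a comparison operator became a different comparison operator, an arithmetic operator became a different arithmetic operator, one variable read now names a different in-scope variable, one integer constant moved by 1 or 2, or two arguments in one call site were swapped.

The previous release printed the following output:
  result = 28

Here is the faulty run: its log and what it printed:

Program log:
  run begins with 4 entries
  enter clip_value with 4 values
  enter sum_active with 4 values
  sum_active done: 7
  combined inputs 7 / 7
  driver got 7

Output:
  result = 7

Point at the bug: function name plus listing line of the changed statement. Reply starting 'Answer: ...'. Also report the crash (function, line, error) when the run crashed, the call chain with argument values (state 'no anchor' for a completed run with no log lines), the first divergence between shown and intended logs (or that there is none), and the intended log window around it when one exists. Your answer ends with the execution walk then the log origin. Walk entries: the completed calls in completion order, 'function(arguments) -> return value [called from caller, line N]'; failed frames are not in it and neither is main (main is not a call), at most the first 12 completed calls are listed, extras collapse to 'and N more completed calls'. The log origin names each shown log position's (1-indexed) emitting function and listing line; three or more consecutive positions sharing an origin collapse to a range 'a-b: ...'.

Answer: the defect is in clip_value at line 21.
The tell: Log line 6 is where behavior first shows: 'driver got 7' appears instead of 'recursing at 7 carrying 0'.
Call chain: main.
First divergence: position 6; shown 'driver got 7' vs intended 'recursing at 7 carrying 0'.
Intended log window:
  4: sum_active done: 7
  5: combined inputs 7 / 7
  6: recursing at 7 carrying 0
  7: recursing at 6 carrying 7
Execution walk:
  sum_active([3, 6, 7, -5]) -> 7  [called from clip_value, line 18]
  settle_round(0, 7) -> 7  [called from clip_value, line 21]
  clip_value([3, 6, 7, -5]) -> 7  [called from main, line 27]
Log line origins:
  1: emitted by main (line 26)
  2: emitted by clip_value (line 17)
  3: emitted by sum_active (line 8)
  4: emitted by sum_active (line 13)
  5: emitted by clip_value (line 20)
  6: emitted by main (line 28)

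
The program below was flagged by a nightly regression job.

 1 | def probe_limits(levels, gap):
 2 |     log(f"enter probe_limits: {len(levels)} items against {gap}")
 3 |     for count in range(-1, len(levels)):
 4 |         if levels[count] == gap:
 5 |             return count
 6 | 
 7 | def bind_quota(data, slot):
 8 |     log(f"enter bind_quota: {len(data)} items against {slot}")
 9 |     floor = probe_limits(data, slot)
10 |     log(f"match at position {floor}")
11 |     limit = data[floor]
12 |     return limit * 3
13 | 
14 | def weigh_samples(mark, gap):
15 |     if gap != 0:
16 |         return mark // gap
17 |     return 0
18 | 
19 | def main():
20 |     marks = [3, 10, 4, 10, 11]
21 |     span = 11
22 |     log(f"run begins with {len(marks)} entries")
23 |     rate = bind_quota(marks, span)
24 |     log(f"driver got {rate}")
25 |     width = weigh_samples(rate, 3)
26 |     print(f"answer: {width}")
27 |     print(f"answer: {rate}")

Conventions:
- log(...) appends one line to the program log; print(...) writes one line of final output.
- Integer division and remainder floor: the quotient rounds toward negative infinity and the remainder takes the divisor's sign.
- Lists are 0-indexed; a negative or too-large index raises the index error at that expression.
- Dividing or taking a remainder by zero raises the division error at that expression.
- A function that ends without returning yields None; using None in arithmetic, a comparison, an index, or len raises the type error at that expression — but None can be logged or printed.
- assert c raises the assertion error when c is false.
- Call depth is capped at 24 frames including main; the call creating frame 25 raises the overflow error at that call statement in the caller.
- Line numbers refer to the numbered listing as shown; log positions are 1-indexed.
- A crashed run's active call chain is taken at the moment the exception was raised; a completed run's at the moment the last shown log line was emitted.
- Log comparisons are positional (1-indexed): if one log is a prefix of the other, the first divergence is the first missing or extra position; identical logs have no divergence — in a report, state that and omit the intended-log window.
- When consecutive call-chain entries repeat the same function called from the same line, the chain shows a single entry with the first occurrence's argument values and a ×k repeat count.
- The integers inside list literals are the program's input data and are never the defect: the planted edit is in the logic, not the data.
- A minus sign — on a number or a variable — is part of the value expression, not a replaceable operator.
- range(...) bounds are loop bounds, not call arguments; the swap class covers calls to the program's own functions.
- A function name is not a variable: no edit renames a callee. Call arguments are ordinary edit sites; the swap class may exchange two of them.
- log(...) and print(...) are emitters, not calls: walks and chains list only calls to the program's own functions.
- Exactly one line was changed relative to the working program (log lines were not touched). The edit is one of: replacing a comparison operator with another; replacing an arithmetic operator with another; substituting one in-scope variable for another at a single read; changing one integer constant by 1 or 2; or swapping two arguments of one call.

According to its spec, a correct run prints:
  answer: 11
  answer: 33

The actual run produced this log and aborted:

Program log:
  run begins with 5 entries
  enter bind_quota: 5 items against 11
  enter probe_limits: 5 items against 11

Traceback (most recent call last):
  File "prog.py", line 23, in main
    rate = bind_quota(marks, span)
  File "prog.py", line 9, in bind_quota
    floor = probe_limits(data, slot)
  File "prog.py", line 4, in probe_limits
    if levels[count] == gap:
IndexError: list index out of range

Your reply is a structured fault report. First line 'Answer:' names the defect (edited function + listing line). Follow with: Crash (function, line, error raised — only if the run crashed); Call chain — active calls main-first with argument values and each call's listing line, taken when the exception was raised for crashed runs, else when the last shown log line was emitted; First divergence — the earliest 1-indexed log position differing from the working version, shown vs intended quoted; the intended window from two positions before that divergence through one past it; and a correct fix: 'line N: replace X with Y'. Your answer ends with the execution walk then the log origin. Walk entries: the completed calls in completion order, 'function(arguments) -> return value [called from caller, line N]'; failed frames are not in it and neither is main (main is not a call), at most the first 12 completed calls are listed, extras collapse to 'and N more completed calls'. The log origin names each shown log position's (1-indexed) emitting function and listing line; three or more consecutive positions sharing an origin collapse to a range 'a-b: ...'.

Answer: the defect is in probe_limits at line 3.
Key observation: Only 3 log lines were emitted before the run died; the intended continuation was 'match at position 4'.
Crash: probe_limits, line 4, IndexError.
Call chain: main -> bind_quota([3, 10, 4, 10, 11], 11) (called at line 23) -> probe_limits([3, 10, 4, 10, 11], 11) (called at line 9).
First divergence: position 4; the shown log stops at 3 lines while the working version next logs 'match at position 4'.
Intended log window:
  2: enter bind_quota: 5 items against 11
  3: enter probe_limits: 5 items against 11
  4: match at position 4
  5: driver got 33
Execution walk:
  (no call completed)
Origin of each log line:
  1: logged in main at line 22
  2: logged in bind_quota at line 8
  3: logged in probe_limits at line 2
A correct fix: line 3: replace `-1` with `0`.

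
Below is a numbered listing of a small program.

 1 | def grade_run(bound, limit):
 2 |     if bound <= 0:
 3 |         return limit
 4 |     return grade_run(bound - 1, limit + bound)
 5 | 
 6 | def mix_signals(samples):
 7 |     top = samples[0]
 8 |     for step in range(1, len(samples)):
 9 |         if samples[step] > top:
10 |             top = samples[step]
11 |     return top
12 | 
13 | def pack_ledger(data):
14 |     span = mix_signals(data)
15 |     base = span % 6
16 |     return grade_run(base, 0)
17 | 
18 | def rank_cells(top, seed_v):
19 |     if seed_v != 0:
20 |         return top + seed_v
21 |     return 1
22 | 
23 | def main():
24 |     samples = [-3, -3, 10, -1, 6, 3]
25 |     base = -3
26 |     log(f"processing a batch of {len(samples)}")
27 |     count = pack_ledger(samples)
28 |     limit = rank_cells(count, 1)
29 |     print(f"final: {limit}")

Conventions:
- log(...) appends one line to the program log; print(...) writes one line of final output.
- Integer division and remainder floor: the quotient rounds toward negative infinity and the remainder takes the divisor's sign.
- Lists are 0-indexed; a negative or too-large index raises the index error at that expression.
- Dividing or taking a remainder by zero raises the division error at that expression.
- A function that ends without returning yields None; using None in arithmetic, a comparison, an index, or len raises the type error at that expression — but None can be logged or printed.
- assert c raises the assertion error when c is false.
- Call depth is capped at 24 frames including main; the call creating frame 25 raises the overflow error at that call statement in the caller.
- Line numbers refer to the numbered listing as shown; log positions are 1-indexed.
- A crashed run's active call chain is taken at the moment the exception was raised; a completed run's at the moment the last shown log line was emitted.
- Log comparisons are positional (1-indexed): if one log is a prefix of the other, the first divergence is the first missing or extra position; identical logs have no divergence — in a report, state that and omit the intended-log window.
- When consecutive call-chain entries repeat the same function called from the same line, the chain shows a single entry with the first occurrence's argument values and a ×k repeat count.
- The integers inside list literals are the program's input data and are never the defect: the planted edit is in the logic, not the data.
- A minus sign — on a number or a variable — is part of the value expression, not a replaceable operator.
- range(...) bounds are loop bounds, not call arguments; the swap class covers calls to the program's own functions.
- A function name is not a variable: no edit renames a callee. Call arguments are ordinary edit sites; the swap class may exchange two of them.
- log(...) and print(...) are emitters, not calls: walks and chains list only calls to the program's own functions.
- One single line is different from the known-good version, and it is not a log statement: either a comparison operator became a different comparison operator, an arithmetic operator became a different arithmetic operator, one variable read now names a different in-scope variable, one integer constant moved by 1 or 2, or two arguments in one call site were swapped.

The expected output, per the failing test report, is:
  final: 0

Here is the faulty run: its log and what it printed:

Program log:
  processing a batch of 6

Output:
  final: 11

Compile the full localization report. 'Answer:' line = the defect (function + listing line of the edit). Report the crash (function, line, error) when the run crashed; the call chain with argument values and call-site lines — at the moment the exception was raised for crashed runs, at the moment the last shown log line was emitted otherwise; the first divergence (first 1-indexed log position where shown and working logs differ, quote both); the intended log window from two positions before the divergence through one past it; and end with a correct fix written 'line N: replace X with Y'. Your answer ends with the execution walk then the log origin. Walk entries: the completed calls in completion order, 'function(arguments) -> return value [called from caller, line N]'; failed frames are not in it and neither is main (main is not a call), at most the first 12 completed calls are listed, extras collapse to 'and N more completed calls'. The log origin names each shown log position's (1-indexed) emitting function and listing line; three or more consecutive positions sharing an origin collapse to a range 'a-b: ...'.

Answer: the defect is in rank_cells at line 20.
Key fact: The two runs log identically and part ways only at the printed values.
Call chain: main.
First divergence: none; the two logs match at every position.
Execution walk:
  mix_signals([-3, -3, 10, -1, 6, 3]) -> 10  [called from pack_ledger, line 14]
  grade_run(0, 10) -> 10  [called from grade_run, line 4]
  grade_run(1, 9) -> 10  [called from grade_run, line 4]
  grade_run(2, 7) -> 10  [called from grade_run, line 4]
  grade_run(3, 4) -> 10  [called from grade_run, line 4]
  grade_run(4, 0) -> 10  [called from pack_ledger, line 16]
  pack_ledger([-3, -3, 10, -1, 6, 3]) -> 10  [called from main, line 27]
  rank_cells(10, 1) -> 11  [called from main, line 28]
Log line origins:
  1 — main, line 26
A correct fix: line 20: replace `+` with `%`.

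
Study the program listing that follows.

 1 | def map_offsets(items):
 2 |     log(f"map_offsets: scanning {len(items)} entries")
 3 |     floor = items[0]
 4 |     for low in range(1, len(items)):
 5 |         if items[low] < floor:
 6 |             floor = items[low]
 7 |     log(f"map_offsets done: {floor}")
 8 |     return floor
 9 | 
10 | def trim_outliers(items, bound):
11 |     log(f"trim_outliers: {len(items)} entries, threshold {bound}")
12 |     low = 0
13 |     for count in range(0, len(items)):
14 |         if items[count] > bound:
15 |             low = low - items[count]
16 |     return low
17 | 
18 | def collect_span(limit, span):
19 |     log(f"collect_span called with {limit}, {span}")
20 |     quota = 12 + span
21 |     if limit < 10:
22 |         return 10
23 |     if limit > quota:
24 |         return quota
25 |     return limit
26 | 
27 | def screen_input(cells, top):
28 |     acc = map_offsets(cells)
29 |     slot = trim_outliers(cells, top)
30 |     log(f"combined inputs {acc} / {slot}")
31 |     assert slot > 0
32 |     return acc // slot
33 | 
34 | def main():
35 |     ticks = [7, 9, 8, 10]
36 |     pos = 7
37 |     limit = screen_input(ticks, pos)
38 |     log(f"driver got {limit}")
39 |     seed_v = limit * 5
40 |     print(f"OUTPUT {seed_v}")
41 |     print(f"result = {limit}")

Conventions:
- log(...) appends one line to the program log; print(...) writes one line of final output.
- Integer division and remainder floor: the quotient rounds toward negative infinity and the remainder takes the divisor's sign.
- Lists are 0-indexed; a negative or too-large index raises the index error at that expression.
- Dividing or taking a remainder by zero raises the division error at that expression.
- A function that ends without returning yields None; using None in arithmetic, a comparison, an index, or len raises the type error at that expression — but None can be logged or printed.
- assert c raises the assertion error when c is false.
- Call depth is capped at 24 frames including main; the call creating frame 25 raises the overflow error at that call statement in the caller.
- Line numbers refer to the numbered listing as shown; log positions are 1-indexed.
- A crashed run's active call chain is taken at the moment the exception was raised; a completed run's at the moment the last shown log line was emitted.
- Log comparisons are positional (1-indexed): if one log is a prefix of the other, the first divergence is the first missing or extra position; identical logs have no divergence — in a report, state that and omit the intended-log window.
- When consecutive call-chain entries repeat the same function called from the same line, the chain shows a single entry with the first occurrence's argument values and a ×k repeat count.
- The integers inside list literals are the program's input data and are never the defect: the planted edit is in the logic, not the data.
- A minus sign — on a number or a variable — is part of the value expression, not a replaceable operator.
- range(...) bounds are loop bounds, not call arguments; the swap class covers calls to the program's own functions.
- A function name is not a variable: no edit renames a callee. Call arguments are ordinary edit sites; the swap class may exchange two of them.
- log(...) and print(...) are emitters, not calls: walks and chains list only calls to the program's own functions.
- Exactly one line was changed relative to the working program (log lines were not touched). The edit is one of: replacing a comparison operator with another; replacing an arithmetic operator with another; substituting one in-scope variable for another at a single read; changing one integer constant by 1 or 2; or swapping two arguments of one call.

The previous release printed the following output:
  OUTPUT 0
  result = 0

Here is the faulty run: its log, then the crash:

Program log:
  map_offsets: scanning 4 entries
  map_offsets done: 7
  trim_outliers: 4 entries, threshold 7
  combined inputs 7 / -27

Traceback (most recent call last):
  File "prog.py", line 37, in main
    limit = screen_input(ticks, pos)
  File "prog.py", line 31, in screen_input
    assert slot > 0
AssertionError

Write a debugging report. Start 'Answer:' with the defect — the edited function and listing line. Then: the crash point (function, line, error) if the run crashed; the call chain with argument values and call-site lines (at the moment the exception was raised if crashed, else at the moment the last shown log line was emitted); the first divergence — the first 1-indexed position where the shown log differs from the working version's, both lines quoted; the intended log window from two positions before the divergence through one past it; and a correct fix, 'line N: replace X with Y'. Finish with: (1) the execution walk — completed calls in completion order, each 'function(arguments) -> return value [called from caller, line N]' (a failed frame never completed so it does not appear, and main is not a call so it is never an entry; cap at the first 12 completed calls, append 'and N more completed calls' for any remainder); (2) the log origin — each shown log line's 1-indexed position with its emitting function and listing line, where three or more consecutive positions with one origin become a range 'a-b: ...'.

Answer: the defect is in trim_outliers at line 15.
Key observation: Position 4 is the first bad log line: 'combined inputs 7 / -27' should read 'combined inputs 7 / 27'.
Crash: screen_input, line 31, AssertionError.
Call chain: main -> screen_input([7, 9, 8, 10], 7) (called at line 37).
First divergence: position 4; shown 'combined inputs 7 / -27' vs intended 'combined inputs 7 / 27'.
Intended log window:
  2: map_offsets done: 7
  3: trim_outliers: 4 entries, threshold 7
  4: combined inputs 7 / 27
  5: driver got 0
Execution walk:
  map_offsets([7, 9, 8, 10]) -> 7  [called from screen_input, line 28]
  trim_outliers([7, 9, 8, 10], 7) -> -27  [called from screen_input, line 29]
Log origins:
  1: from map_offsets, line 2
  2: from map_offsets, line 7
  3: from trim_outliers, line 11
  4: from screen_input, line 30
A correct fix: line 15: replace `-` with `+`.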